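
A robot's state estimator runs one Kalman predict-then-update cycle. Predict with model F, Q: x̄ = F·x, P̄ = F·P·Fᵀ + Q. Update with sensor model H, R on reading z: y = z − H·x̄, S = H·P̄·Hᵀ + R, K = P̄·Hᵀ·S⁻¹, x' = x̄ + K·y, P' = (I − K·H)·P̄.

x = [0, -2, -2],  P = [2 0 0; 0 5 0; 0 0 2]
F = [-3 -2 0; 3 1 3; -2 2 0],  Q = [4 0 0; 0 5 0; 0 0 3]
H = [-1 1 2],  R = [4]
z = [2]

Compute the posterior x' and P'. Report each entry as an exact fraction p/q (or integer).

x' = [-177/74, -207/74, 39/37]
P' = [1259/74 -567/74 435/37; -567/74 2179/74 -669/37; 435/37 -669/37 569/37]

x̄ = F·x = [4, -8, -4]
P̄ = F·P·Fᵀ + Q = [42 -28 -8; -28 46 -2; -8 -2 31]
y = z − H·x̄ = [22]
S = H·P̄·Hᵀ + R = [296]
K = P̄·Hᵀ·S⁻¹ = [-43/148; 35/148; 17/74]
x' = x̄ + K·y = [-177/74, -207/74, 39/37]
P' = (I − K·H)·P̄ = [1259/74 -567/74 435/37; -567/74 2179/74 -669/37; 435/37 -669/37 569/37]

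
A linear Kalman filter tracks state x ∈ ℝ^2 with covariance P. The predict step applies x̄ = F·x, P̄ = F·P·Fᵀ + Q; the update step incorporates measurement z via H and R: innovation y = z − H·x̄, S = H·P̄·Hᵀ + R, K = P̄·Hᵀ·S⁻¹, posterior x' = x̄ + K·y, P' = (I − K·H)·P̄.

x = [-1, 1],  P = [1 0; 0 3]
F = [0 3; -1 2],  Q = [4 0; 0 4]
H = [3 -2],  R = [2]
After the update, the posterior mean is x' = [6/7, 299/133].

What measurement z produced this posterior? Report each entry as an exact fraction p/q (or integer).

z = [-2]

x̄ = F·x = [3, 3]
P̄ = F·P·Fᵀ + Q = [31 18; 18 17]
S = H·P̄·Hᵀ + R = [133]
K = P̄·Hᵀ·S⁻¹ = [3/7; 20/133]
x' − x̄ = [-15/7, -100/133] = K·y
y = (KᵀK)⁻¹·Kᵀ·(x' − x̄) = [-5]
z = y + H·x̄ = [-5] + [3] = [-2]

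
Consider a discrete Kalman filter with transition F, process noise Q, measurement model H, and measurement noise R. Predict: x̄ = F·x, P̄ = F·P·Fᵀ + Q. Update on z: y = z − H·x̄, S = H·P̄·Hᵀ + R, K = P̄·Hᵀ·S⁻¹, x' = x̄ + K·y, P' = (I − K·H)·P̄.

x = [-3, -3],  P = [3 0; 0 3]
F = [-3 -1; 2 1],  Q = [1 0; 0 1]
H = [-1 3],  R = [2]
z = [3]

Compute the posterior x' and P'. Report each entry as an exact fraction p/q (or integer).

x̄ = F·x = [12, -9]
P̄ = F·P·Fᵀ + Q = [31 -21; -21 16]
y = z − H·x̄ = [42]
S = H·P̄·Hᵀ + R = [303]
K = P̄·Hᵀ·S⁻¹ = [-94/303; 23/101]
x' = x̄ + K·y = [-104/101, 57/101]
P' = (I − K·H)·P̄ = [557/303 41/101; 41/101 29/101]

x' = [-104/101, 57/101]
P' = [557/303 41/101; 41/101 29/101]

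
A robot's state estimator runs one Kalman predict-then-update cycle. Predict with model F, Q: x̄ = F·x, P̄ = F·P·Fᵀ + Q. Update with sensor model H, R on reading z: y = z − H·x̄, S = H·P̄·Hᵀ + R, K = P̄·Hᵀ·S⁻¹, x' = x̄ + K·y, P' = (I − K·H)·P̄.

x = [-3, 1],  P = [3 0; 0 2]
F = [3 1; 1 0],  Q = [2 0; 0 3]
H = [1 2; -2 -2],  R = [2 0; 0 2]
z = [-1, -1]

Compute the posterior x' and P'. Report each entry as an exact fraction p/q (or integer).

x̄ = F·x = [-8, -3]
P̄ = F·P·Fᵀ + Q = [31 9; 9 6]
y = z − H·x̄ = [13, -23]
S = H·P̄·Hᵀ + R = [93 -140; -140 222]
K = P̄·Hᵀ·S⁻¹ = [-161/523 -290/523; 231/523 75/523]
x' = x̄ + K·y = [393/523, -291/523]
P' = (I − K·H)·P̄ = [902/523 -612/523; -612/523 537/523]

x' = [393/523, -291/523]
P' = [902/523 -612/523; -612/523 537/523]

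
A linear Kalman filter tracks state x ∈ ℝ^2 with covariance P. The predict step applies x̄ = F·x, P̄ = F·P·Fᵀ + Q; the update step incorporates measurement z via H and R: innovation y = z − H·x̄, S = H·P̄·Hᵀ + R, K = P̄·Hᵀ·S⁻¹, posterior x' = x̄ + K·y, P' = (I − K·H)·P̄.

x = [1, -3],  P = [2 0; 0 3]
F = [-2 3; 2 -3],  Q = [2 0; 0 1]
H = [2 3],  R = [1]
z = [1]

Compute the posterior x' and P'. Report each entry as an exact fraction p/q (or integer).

x' = [-273/53, 203/53]
P' = [1000/53 -677/53; -677/53 464/53]

x̄ = F·x = [-11, 11]
P̄ = F·P·Fᵀ + Q = [37 -35; -35 36]
y = z − H·x̄ = [-10]
S = H·P̄·Hᵀ + R = [53]
K = P̄·Hᵀ·S⁻¹ = [-31/53; 38/53]
x' = x̄ + K·y = [-273/53, 203/53]
P' = (I − K·H)·P̄ = [1000/53 -677/53; -677/53 464/53]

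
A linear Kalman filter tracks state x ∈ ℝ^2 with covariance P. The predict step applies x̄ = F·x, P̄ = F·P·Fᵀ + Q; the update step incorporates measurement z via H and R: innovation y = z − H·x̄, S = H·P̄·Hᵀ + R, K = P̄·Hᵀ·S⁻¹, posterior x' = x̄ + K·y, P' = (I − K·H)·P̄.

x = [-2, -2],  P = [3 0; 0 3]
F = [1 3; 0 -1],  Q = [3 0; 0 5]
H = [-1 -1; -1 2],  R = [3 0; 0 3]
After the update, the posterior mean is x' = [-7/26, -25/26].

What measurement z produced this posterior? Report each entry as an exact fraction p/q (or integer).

z = [1, -2]

x̄ = F·x = [-8, 2]
P̄ = F·P·Fᵀ + Q = [33 -9; -9 8]
S = H·P̄·Hᵀ + R = [26 26; 26 104]
K = P̄·Hᵀ·S⁻¹ = [-15/26 -9/26; -7/26 4/13]
x' − x̄ = [201/26, -77/26] = K·y
y = (KᵀK)⁻¹·Kᵀ·(x' − x̄) = [-5, -14]
z = y + H·x̄ = [-5, -14] + [6, 12] = [1, -2]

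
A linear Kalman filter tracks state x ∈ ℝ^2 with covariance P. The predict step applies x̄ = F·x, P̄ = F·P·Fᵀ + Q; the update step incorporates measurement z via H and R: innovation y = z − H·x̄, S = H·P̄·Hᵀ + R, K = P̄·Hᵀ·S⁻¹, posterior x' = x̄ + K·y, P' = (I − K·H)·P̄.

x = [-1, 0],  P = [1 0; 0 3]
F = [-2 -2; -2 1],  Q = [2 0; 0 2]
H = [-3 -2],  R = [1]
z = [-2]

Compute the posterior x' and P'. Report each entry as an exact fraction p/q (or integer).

x̄ = F·x = [2, 2]
P̄ = F·P·Fᵀ + Q = [18 -2; -2 9]
y = z − H·x̄ = [8]
S = H·P̄·Hᵀ + R = [175]
K = P̄·Hᵀ·S⁻¹ = [-2/7; -12/175]
x' = x̄ + K·y = [-2/7, 254/175]
P' = (I − K·H)·P̄ = [26/7 -38/7; -38/7 1431/175]

x' = [-2/7, 254/175]
P' = [26/7 -38/7; -38/7 1431/175]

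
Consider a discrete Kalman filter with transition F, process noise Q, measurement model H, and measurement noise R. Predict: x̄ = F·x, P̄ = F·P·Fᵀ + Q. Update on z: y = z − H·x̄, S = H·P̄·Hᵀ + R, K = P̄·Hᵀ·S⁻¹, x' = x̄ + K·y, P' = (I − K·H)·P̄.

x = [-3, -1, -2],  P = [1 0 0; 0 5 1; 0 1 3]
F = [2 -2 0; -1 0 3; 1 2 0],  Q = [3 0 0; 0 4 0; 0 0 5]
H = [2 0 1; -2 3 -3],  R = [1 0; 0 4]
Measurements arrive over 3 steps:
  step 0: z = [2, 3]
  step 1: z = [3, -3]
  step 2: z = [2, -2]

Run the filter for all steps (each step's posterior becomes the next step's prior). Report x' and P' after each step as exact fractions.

step 0: x' = [352/71, -3046/781, -6387/781], P' = [381/71 -1372/213 -2150/213; -1372/213 190763/21087 274267/21087; -2150/213 274267/21087 419435/21087]
step 1: x' = [44770224/961129439, 1408265792/961129439, 2499878811/961129439], P' = [2910560013/961129439 -3393075384/961129439 -5311032070/961129439; -3393075384/961129439 5122275581/961129439 6967608261/961129439; -5311032070/961129439 6967608261/961129439 10491912973/961129439]
step 2: x' = [-37766449712/3518206340615, 38508605178717/24627444384305, 10661466646499/4925488876861], P' = [10324816777917/3518206340615 -11981061756396/3518206340615 -3758165380514/703641268123; -11981061756396/3518206340615 127126732526501/24627444384305 34491390737673/4925488876861; -3758165380514/703641268123 34491390737673/4925488876861 51970335880945/4925488876861]

step 0: x̄ = F·x = [-4, -3, -5]
step 0: P̄ = F·P·Fᵀ + Q = [27 -8 -18; -8 32 5; -18 5 26]
step 0: y = z − H·x̄ = [15, -11]
step 0: S = H·P̄·Hᵀ + R = [63 -75; -75 424]
step 0: K = P̄·Hᵀ·S⁻¹ = [136/213 4/71; 2611/21087 1762/7029; -6265/21087 -817/7029]
step 0: x' = x̄ + K·y = [352/71, -3046/781, -6387/781]
step 0: P' = (I − K·H)·P̄ = [381/71 -1372/213 -2150/213; -1372/213 190763/21087 274267/21087; -2150/213 274267/21087 419435/21087]
step 1: x̄ = F·x = [13836/781, -23033/781, -2220/781]
step 1: P̄ = F·P·Fᵀ + Q = [2365565/21087 -1140224/7029 -808394/21087; -1140224/7029 583280/2343 388517/7029; -808394/21087 388517/7029 438332/21087]
step 1: y = z − H·x̄ = [-23109/781, 87768/781]
step 1: S = H·P̄·Hᵀ + R = [6688103/21087 -21337483/21087; -21337483/21087 71104694/21087]
step 1: K = P̄·Hᵀ·S⁻¹ = [510087956/961129439 -16812492/961129439; 181457493/961129439 312538182/961129439; -130151167/961129439 12287501/961129439]
step 1: x' = x̄ + K·y = [44770224/961129439, 1408265792/961129439, 2499878811/961129439]
step 1: P' = (I − K·H)·P̄ = [2910560013/961129439 -3393075384/961129439 -5311032070/961129439; -3393075384/961129439 5122275581/961129439 6967608261/961129439; -5311032070/961129439 6967608261/961129439 10491912973/961129439]
step 2: x̄ = F·x = [-2726991136/961129439, 7454866209/961129439, 2861301808/961129439]
step 2: P̄ = F·P·Fᵀ + Q = [62159333765/961129439 -86279112780/961129439 -21454133066/961129439; -86279112780/961129439 133048486946/961129439 29748144111/961129439; -21454133066/961129439 29748144111/961129439 14633007996/961129439]
step 2: y = z − H·x̄ = [4514939342/961129439, -21156934353/961129439]
step 2: S = H·P̄·Hᵀ + R = [178414940231/961129439 -549333538867/961129439; -549333538867/961129439 1824048469864/961129439]
step 2: K = P̄·Hᵀ·S⁻¹ = [1858806653264/3518206340615 -55084529328/3518206340615; 4722089098821/24627444384305 7936050275988/24627444384305; -643979446251/4925488876861 44369974345/4925488876861]
step 2: x' = x̄ + K·y = [-37766449712/3518206340615, 38508605178717/24627444384305, 10661466646499/4925488876861]
step 2: P' = (I − K·H)·P̄ = [10324816777917/3518206340615 -11981061756396/3518206340615 -3758165380514/703641268123; -11981061756396/3518206340615 127126732526501/24627444384305 34491390737673/4925488876861; -3758165380514/703641268123 34491390737673/4925488876861 51970335880945/4925488876861]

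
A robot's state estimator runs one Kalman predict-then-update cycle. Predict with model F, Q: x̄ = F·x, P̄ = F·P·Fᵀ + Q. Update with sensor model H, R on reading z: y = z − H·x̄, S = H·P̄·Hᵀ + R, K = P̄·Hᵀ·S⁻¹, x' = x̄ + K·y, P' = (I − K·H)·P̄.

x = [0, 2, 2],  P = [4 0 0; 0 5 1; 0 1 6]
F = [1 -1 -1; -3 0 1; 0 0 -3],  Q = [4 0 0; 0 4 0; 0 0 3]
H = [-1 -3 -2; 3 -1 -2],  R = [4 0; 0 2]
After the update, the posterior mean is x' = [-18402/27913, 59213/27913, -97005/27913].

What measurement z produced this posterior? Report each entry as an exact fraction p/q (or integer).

z = [1, 3]

x̄ = F·x = [-4, 2, -6]
P̄ = F·P·Fᵀ + Q = [21 -19 21; -19 46 -18; 21 -18 57]
S = H·P̄·Hᵀ + R = [421 227; 227 255]
K = P̄·Hᵀ·S⁻¹ = [-5305/27913 9101/27913; -2978/27913 -4683/27913; -6582/27913 2247/27913]
x' − x̄ = [93250/27913, 3387/27913, 70473/27913] = K·y
y = (KᵀK)⁻¹·Kᵀ·(x' − x̄) = [-9, 5]
z = y + H·x̄ = [-9, 5] + [10, -2] = [1, 3]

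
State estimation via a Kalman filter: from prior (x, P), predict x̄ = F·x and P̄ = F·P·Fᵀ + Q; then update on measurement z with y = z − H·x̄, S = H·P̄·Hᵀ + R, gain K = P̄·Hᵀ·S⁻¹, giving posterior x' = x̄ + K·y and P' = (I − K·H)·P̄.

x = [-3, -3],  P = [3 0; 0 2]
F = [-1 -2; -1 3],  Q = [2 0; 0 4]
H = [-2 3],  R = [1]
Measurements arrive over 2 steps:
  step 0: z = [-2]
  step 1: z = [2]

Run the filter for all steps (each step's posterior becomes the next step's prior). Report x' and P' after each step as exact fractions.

step 0: x' = [836/193, 423/193], P' = [2209/386 1455/386; 1455/386 1001/386]
step 1: x' = [-199279/75459, -81121/75459], P' = [573469/150918 184262/75459; 184262/75459 126608/75459]

step 0: x̄ = F·x = [9, -6]
step 0: P̄ = F·P·Fᵀ + Q = [13 -9; -9 25]
step 0: y = z − H·x̄ = [34]
step 0: S = H·P̄·Hᵀ + R = [386]
step 0: K = P̄·Hᵀ·S⁻¹ = [-53/386; 93/386]
step 0: x' = x̄ + K·y = [836/193, 423/193]
step 0: P' = (I − K·H)·P̄ = [2209/386 1455/386; 1455/386 1001/386]
step 1: x̄ = F·x = [-1682/193, 433/193]
step 1: P̄ = F·P·Fᵀ + Q = [12805/386 -2626/193; -2626/193 2016/193]
step 1: y = z − H·x̄ = [-4277/193]
step 1: S = H·P̄·Hᵀ + R = [75459/193]
step 1: K = P̄·Hᵀ·S⁻¹ = [-20683/75459; 11300/75459]
step 1: x' = x̄ + K·y = [-199279/75459, -81121/75459]
step 1: P' = (I − K·H)·P̄ = [573469/150918 184262/75459; 184262/75459 126608/75459]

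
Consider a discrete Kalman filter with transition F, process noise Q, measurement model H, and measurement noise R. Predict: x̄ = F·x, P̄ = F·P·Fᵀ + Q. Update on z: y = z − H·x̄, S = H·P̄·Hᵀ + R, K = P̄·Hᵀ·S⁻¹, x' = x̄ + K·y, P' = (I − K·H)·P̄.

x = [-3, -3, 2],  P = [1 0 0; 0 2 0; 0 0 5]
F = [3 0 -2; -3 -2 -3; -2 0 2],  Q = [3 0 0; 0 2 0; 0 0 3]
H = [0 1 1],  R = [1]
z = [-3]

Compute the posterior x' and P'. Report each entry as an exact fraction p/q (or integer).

x̄ = F·x = [-13, 9, 10]
P̄ = F·P·Fᵀ + Q = [32 21 -26; 21 64 -24; -26 -24 27]
y = z − H·x̄ = [-22]
S = H·P̄·Hᵀ + R = [44]
K = P̄·Hᵀ·S⁻¹ = [-5/44; 10/11; 3/44]
x' = x̄ + K·y = [-21/2, -11, 17/2]
P' = (I − K·H)·P̄ = [1383/44 281/11 -1129/44; 281/11 304/11 -294/11; -1129/44 -294/11 1179/44]

x' = [-21/2, -11, 17/2]
P' = [1383/44 281/11 -1129/44; 281/11 304/11 -294/11; -1129/44 -294/11 1179/44]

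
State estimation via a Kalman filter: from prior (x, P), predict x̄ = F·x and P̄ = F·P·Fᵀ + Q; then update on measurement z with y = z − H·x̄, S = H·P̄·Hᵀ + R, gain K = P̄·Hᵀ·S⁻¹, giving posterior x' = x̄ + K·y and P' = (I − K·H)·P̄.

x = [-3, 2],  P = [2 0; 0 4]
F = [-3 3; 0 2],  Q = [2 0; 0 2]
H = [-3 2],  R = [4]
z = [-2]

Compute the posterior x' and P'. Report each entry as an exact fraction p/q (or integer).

x' = [45/73, -23/73]
P' = [488/73 672/73; 672/73 990/73]

x̄ = F·x = [15, 4]
P̄ = F·P·Fᵀ + Q = [56 24; 24 18]
y = z − H·x̄ = [35]
S = H·P̄·Hᵀ + R = [292]
K = P̄·Hᵀ·S⁻¹ = [-30/73; -9/73]
x' = x̄ + K·y = [45/73, -23/73]
P' = (I − K·H)·P̄ = [488/73 672/73; 672/73 990/73]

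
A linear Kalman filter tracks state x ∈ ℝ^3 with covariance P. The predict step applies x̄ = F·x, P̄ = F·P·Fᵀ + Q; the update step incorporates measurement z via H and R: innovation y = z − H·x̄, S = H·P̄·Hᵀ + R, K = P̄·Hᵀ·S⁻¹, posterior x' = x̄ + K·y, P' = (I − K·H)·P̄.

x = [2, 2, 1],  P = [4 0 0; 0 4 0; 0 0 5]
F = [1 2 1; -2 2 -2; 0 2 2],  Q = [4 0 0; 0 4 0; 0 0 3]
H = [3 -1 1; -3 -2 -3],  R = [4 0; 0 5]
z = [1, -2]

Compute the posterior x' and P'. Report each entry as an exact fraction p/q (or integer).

x' = [67603/82814, 27787/41407, -48793/82814]
P' = [682723/331256 360239/165628 -1129615/331256; 360239/165628 319715/82814 -712859/165628; -1129615/331256 -712859/165628 2130987/331256]

x̄ = F·x = [7, -2, 6]
P̄ = F·P·Fᵀ + Q = [29 -2 26; -2 56 -4; 26 -4 39]
y = z − H·x̄ = [-28, 33]
S = H·P̄·Hᵀ + R = [536 -576; -576 1237]
K = P̄·Hᵀ·S⁻¹ = [49519/331256 -2507/41407; -67893/165628 -11050/41407; 41965/331256 -3817/41407]
x' = x̄ + K·y = [67603/82814, 27787/41407, -48793/82814]
P' = (I − K·H)·P̄ = [682723/331256 360239/165628 -1129615/331256; 360239/165628 319715/82814 -712859/165628; -1129615/331256 -712859/165628 2130987/331256]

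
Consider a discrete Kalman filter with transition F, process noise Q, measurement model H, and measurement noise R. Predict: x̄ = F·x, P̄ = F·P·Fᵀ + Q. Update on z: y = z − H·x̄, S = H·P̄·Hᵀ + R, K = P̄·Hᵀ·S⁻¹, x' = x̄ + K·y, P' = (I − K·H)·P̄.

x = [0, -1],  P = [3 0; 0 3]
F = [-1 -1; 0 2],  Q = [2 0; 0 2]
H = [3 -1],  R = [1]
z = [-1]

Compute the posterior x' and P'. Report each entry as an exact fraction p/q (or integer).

x̄ = F·x = [1, -2]
P̄ = F·P·Fᵀ + Q = [8 -6; -6 14]
y = z − H·x̄ = [-6]
S = H·P̄·Hᵀ + R = [123]
K = P̄·Hᵀ·S⁻¹ = [10/41; -32/123]
x' = x̄ + K·y = [-19/41, -18/41]
P' = (I − K·H)·P̄ = [28/41 74/41; 74/41 698/123]

x' = [-19/41, -18/41]
P' = [28/41 74/41; 74/41 698/123]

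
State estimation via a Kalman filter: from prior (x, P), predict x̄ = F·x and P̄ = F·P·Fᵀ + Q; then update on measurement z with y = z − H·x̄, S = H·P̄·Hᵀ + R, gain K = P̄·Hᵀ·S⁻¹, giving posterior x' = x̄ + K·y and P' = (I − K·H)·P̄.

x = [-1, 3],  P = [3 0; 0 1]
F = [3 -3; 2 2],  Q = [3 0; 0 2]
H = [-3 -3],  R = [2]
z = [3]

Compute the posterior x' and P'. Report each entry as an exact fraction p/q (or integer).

x̄ = F·x = [-12, 4]
P̄ = F·P·Fᵀ + Q = [39 12; 12 18]
y = z − H·x̄ = [-21]
S = H·P̄·Hᵀ + R = [731]
K = P̄·Hᵀ·S⁻¹ = [-9/43; -90/731]
x' = x̄ + K·y = [-327/43, 4814/731]
P' = (I − K·H)·P̄ = [300/43 -294/43; -294/43 5058/731]

x' = [-327/43, 4814/731]
P' = [300/43 -294/43; -294/43 5058/731]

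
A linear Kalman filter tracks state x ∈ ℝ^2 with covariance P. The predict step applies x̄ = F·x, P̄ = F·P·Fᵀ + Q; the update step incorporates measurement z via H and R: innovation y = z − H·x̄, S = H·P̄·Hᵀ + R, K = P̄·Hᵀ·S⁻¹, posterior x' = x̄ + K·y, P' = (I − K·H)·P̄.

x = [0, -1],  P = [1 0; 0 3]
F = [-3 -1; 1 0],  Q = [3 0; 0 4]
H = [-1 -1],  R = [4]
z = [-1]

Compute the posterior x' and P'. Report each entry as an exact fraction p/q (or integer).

x' = [1, 0]
P' = [7 -13/3; -13/3 43/9]

x̄ = F·x = [1, 0]
P̄ = F·P·Fᵀ + Q = [15 -3; -3 5]
y = z − H·x̄ = [0]
S = H·P̄·Hᵀ + R = [18]
K = P̄·Hᵀ·S⁻¹ = [-2/3; -1/9]
x' = x̄ + K·y = [1, 0]
P' = (I − K·H)·P̄ = [7 -13/3; -13/3 43/9]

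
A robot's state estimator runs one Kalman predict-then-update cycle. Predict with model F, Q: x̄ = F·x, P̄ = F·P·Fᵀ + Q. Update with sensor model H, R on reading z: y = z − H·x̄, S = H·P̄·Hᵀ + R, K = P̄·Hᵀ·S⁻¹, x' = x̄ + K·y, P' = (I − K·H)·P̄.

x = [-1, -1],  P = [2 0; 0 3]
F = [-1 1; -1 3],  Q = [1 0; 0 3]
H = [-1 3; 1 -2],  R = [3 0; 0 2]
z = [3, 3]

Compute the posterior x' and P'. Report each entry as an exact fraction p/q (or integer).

x' = [1599/803, 651/803]
P' = [2166/803 918/803; 918/803 547/803]

x̄ = F·x = [0, -2]
P̄ = F·P·Fᵀ + Q = [6 11; 11 32]
y = z − H·x̄ = [9, -1]
S = H·P̄·Hᵀ + R = [231 -143; -143 92]
K = P̄·Hᵀ·S⁻¹ = [196/803 15/73; 241/803 -8/73]
x' = x̄ + K·y = [1599/803, 651/803]
P' = (I − K·H)·P̄ = [2166/803 918/803; 918/803 547/803]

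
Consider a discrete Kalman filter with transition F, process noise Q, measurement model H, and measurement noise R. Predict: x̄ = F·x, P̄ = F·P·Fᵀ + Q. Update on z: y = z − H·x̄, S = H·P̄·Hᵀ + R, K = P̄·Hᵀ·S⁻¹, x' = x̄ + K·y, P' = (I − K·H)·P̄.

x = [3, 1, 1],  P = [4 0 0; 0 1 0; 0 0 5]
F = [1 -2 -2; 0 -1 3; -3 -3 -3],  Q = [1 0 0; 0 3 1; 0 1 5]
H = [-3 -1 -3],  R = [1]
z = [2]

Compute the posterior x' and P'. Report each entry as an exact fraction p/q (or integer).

x̄ = F·x = [-1, 2, -15]
P̄ = F·P·Fᵀ + Q = [29 -28 24; -28 49 -41; 24 -41 95]
y = z − H·x̄ = [-44]
S = H·P̄·Hᵀ + R = [1184]
K = P̄·Hᵀ·S⁻¹ = [-131/1184; 79/592; -79/296]
x' = x̄ + K·y = [1145/296, -573/148, -241/74]
P' = (I − K·H)·P̄ = [17175/1184 -6227/592 -3245/296; -6227/592 8263/296 173/148; -3245/296 173/148 789/74]

x' = [1145/296, -573/148, -241/74]
P' = [17175/1184 -6227/592 -3245/296; -6227/592 8263/296 173/148; -3245/296 173/148 789/74]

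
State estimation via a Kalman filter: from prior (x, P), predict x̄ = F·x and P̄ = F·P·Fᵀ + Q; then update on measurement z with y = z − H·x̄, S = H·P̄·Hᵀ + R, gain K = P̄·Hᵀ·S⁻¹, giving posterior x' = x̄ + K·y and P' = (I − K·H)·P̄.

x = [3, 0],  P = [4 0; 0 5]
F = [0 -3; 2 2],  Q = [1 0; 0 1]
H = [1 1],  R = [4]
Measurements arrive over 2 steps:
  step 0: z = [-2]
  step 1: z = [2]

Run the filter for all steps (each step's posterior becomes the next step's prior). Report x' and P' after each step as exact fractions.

step 0: x' = [-128/27, 106/27], P' = [986/27 -922/27; -922/27 950/27]
step 1: x' = [3322/1093, -1344/1093], P' = [158741/8744 -125105/8744; -125105/8744 126013/8744]

step 0: x̄ = F·x = [0, 6]
step 0: P̄ = F·P·Fᵀ + Q = [46 -30; -30 37]
step 0: y = z − H·x̄ = [-8]
step 0: S = H·P̄·Hᵀ + R = [27]
step 0: K = P̄·Hᵀ·S⁻¹ = [16/27; 7/27]
step 0: x' = x̄ + K·y = [-128/27, 106/27]
step 0: P' = (I − K·H)·P̄ = [986/27 -922/27; -922/27 950/27]
step 1: x̄ = F·x = [-106/9, -44/27]
step 1: P̄ = F·P·Fᵀ + Q = [953/3 -56/9; -56/9 395/27]
step 1: y = z − H·x̄ = [416/27]
step 1: S = H·P̄·Hᵀ + R = [8744/27]
step 1: K = P̄·Hᵀ·S⁻¹ = [8409/8744; 227/8744]
step 1: x' = x̄ + K·y = [3322/1093, -1344/1093]
step 1: P' = (I − K·H)·P̄ = [158741/8744 -125105/8744; -125105/8744 126013/8744]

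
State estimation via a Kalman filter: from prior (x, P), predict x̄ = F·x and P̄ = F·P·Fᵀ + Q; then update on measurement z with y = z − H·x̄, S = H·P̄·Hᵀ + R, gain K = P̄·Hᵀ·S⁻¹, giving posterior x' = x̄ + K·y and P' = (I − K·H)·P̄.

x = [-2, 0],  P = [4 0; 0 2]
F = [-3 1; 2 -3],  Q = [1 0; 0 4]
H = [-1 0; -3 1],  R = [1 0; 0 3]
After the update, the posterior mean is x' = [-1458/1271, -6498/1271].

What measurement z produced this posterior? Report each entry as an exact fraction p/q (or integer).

z = [3, -3]

x̄ = F·x = [6, -4]
P̄ = F·P·Fᵀ + Q = [39 -30; -30 38]
S = H·P̄·Hᵀ + R = [40 147; 147 572]
K = P̄·Hᵀ·S⁻¹ = [-699/1271 -147/1271; -1656/1271 710/1271]
x' − x̄ = [-9084/1271, -1414/1271] = K·y
y = (KᵀK)⁻¹·Kᵀ·(x' − x̄) = [9, 19]
z = y + H·x̄ = [9, 19] + [-6, -22] = [3, -3]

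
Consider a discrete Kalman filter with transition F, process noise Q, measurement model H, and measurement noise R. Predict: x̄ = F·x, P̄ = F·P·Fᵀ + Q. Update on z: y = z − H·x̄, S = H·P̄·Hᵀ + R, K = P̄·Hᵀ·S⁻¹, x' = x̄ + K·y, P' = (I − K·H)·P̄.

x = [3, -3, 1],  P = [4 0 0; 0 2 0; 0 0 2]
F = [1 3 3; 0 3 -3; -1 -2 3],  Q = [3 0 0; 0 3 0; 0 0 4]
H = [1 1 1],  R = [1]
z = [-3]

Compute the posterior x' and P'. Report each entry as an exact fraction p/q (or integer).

x' = [87/61, -678/61, 402/61]
P' = [598/61 -405/61 -148/61; -405/61 2298/61 -1884/61; -148/61 -1884/61 2038/61]

x̄ = F·x = [-3, -12, 6]
P̄ = F·P·Fᵀ + Q = [43 0 2; 0 39 -30; 2 -30 34]
y = z − H·x̄ = [6]
S = H·P̄·Hᵀ + R = [61]
K = P̄·Hᵀ·S⁻¹ = [45/61; 9/61; 6/61]
x' = x̄ + K·y = [87/61, -678/61, 402/61]
P' = (I − K·H)·P̄ = [598/61 -405/61 -148/61; -405/61 2298/61 -1884/61; -148/61 -1884/61 2038/61]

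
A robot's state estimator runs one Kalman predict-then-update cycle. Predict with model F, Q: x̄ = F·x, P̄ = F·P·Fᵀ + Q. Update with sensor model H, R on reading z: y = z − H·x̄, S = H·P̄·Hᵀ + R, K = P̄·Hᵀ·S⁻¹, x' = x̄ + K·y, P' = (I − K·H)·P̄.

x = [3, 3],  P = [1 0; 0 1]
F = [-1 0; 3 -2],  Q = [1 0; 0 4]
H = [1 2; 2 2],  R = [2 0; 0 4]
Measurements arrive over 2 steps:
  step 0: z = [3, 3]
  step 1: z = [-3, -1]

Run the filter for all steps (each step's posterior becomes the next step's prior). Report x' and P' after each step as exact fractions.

step 0: x' = [-87/37, 225/74], P' = [154/111 -106/111; -106/111 109/111]
step 1: x' = [5756/7069, -13141/7069], P' = [26654/21207 -18764/21207; -18764/21207 20138/21207]

step 0: x̄ = F·x = [-3, 3]
step 0: P̄ = F·P·Fᵀ + Q = [2 -3; -3 17]
step 0: y = z − H·x̄ = [0, 3]
step 0: S = H·P̄·Hᵀ + R = [60 54; 54 56]
step 0: K = P̄·Hᵀ·S⁻¹ = [-29/111 8/37; 56/111 1/74]
step 0: x' = x̄ + K·y = [-87/37, 225/74]
step 0: P' = (I − K·H)·P̄ = [154/111 -106/111; -106/111 109/111]
step 1: x̄ = F·x = [87/37, -486/37]
step 1: P̄ = F·P·Fᵀ + Q = [265/111 -674/111; -674/111 3538/111]
step 1: y = z − H·x̄ = [774/37, 761/37]
step 1: S = H·P̄·Hᵀ + R = [3981/37 3546/37; 3546/37 10264/111]
step 1: K = P̄·Hᵀ·S⁻¹ = [-5437/21207 1315/7069; 10756/21207 229/7069]
step 1: x' = x̄ + K·y = [5756/7069, -13141/7069]
step 1: P' = (I − K·H)·P̄ = [26654/21207 -18764/21207; -18764/21207 20138/21207]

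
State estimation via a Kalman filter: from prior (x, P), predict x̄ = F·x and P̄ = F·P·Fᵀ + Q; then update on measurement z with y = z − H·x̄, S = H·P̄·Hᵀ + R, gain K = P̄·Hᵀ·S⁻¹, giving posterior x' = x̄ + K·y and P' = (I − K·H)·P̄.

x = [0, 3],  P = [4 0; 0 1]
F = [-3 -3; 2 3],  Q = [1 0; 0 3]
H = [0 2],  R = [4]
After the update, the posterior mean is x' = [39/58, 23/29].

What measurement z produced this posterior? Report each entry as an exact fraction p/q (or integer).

x̄ = F·x = [-9, 9]
P̄ = F·P·Fᵀ + Q = [46 -33; -33 28]
S = H·P̄·Hᵀ + R = [116]
K = P̄·Hᵀ·S⁻¹ = [-33/58; 14/29]
x' − x̄ = [561/58, -238/29] = K·y
y = (KᵀK)⁻¹·Kᵀ·(x' − x̄) = [-17]
z = y + H·x̄ = [-17] + [18] = [1]

z = [1]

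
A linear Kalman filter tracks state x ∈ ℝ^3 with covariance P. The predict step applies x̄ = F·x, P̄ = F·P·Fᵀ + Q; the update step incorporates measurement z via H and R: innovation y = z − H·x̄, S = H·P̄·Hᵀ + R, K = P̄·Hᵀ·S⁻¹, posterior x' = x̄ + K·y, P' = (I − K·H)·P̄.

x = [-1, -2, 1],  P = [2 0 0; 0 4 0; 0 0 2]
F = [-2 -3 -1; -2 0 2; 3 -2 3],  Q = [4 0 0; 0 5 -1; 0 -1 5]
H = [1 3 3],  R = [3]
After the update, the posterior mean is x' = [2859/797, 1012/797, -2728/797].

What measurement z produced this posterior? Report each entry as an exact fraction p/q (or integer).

z = [-3]

x̄ = F·x = [7, 4, 4]
P̄ = F·P·Fᵀ + Q = [50 4 6; 4 21 -1; 6 -1 57]
S = H·P̄·Hᵀ + R = [797]
K = P̄·Hᵀ·S⁻¹ = [80/797; 64/797; 174/797]
x' − x̄ = [-2720/797, -2176/797, -5916/797] = K·y
y = (KᵀK)⁻¹·Kᵀ·(x' − x̄) = [-34]
z = y + H·x̄ = [-34] + [31] = [-3]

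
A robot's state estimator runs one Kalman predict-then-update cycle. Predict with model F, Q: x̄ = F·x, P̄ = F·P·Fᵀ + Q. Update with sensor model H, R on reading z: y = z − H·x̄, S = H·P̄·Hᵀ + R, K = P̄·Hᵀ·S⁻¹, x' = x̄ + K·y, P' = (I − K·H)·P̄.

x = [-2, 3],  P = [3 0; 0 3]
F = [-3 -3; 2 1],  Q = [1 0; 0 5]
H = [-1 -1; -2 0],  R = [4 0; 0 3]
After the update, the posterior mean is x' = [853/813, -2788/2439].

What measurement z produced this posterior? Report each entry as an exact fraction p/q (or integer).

z = [-1, -2]

x̄ = F·x = [-3, -1]
P̄ = F·P·Fᵀ + Q = [55 -27; -27 20]
S = H·P̄·Hᵀ + R = [25 56; 56 223]
K = P̄·Hᵀ·S⁻¹ = [-28/813 -394/813; -1463/2439 958/2439]
x' − x̄ = [3292/813, -349/2439] = K·y
y = (KᵀK)⁻¹·Kᵀ·(x' − x̄) = [-5, -8]
z = y + H·x̄ = [-5, -8] + [4, 6] = [-1, -2]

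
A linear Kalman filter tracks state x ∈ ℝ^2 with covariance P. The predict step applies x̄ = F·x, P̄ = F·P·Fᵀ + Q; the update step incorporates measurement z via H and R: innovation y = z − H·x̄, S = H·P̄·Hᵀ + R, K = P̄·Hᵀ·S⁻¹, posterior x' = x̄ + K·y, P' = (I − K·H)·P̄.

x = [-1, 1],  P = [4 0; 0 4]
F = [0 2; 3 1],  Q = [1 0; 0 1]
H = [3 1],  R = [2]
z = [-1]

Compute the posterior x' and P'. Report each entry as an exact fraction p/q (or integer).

x̄ = F·x = [2, -2]
P̄ = F·P·Fᵀ + Q = [17 8; 8 41]
y = z − H·x̄ = [-5]
S = H·P̄·Hᵀ + R = [244]
K = P̄·Hᵀ·S⁻¹ = [59/244; 65/244]
x' = x̄ + K·y = [193/244, -813/244]
P' = (I − K·H)·P̄ = [667/244 -1883/244; -1883/244 5779/244]

x' = [193/244, -813/244]
P' = [667/244 -1883/244; -1883/244 5779/244]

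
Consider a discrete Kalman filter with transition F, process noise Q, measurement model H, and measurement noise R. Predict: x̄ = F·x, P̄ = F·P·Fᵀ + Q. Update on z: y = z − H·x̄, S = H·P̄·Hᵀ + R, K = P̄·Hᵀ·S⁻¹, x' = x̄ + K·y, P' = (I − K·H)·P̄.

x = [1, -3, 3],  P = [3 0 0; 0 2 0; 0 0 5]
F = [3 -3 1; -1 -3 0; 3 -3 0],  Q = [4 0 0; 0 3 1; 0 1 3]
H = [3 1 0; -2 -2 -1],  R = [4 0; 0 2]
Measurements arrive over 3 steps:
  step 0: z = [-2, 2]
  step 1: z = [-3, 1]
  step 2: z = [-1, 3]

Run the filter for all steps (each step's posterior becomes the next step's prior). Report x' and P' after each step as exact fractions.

step 0: x̄ = F·x = [15, 8, 12]
step 0: P̄ = F·P·Fᵀ + Q = [54 9 45; 9 24 10; 45 10 48]
step 0: y = z − H·x̄ = [-55, 60]
step 0: S = H·P̄·Hᵀ + R = [568 -589; -589 654]
step 0: K = P̄·Hᵀ·S⁻¹ = [11115/24551 3591/24551; -11410/24551 -13129/24551; 1768/24551 -4339/24551]
step 0: x' = x̄ + K·y = [-27600/24551, 36218/24551, -62968/24551]
step 0: P' = (I − K·H)·P̄ = [39150/24551 -72990/24551 60498/24551; -72990/24551 173330/24551 -174422/24551; 60498/24551 -174422/24551 236526/24551]
step 1: x̄ = F·x = [-254422/24551, -81054/24551, -191454/24551]
step 1: P̄ = F·P·Fᵀ + Q = [4970390/24551 2343228/24551 3930900/24551; 2343228/24551 1234833/24551 1905011/24551; 3930900/24551 1905011/24551 3299793/24551]
step 1: y = z − H·x̄ = [770667/24551, -837855/24551]
step 1: S = H·P̄·Hᵀ + R = [60125915/24551 -64735541/24551; -64735541/24551 70259255/24551]
step 1: K = P̄·Hᵀ·S⁻¹ = [222194107/686565222 23377489/686565222; -120535609/686565222 -199603549/686565222; -138581455/686565222 -273987187/686565222]
step 1: x' = x̄ + K·y = [-156317985/114427537, 126927334/114427537, -58953998/114427537]
step 1: P' = (I − K·H)·P̄ = [254856799/343282611 -320182183/343282611 107273279/343282611; -320182183/343282611 719475331/343282611 -598982747/343282611; 107273279/343282611 -598982747/343282611 1257406123/343282611]
step 2: x̄ = F·x = [-908689955/114427537, -224464017/114427537, -121390851/16346791]
step 2: P̄ = F·P·Fᵀ + Q = [21400341187/343282611 9321475642/343282611 792906502/16346791; 9321475642/343282611 5838889513/343282611 379765871/16346791; 792906502/16346791 379765871/16346791 741053157/16346791]
step 2: y = z − H·x̄ = [2836106345/114427537, -2772761290/114427537]
step 2: S = H·P̄·Hᵀ + R = [255743944492/343282611 -272579824201/343282611; -272579824201/343282611 298281888787/343282611]
step 2: K = P̄·Hᵀ·S⁻¹ = [1874252979451/5779571070273 199575814873/5779571070273; -54542917012/304187951067 -88897196917/304187951067; -1130715464044/5779571070273 -2289141328189/5779571070273]
step 2: x' = x̄ + K·y = [-4278983148170/5779571070273, 205561917923/304187951067, -15474388776463/5779571070273]
step 2: P' = (I − K·H)·P̄ = [4284624463118/5779571070273 -281940077450/304187951067 1745322387118/5779571070273; -281940077450/304187951067 627648564302/304187951067 -513622579870/304187951067; 1745322387118/5779571070273 -513622579870/304187951067 20605295917202/5779571070273]

step 0: x' = [-27600/24551, 36218/24551, -62968/24551], P' = [39150/24551 -72990/24551 60498/24551; -72990/24551 173330/24551 -174422/24551; 60498/24551 -174422/24551 236526/24551]
step 1: x' = [-156317985/114427537, 126927334/114427537, -58953998/114427537], P' = [254856799/343282611 -320182183/343282611 107273279/343282611; -320182183/343282611 719475331/343282611 -598982747/343282611; 107273279/343282611 -598982747/343282611 1257406123/343282611]
step 2: x' = [-4278983148170/5779571070273, 205561917923/304187951067, -15474388776463/5779571070273], P' = [4284624463118/5779571070273 -281940077450/304187951067 1745322387118/5779571070273; -281940077450/304187951067 627648564302/304187951067 -513622579870/304187951067; 1745322387118/5779571070273 -513622579870/304187951067 20605295917202/5779571070273]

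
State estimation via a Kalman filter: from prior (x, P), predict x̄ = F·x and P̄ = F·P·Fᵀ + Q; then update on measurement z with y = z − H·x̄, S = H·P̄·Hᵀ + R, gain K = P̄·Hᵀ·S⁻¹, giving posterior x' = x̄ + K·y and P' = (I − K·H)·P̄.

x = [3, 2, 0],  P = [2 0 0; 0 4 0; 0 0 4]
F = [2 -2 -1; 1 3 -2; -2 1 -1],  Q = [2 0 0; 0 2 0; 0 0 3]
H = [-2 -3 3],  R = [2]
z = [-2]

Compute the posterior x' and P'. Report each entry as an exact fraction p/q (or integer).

x' = [-1442/509, 645/509, -683/509]
P' = [11670/509 -11868/509 -4128/509; -11868/509 19288/509 11312/509; -4128/509 11312/509 8582/509]

x̄ = F·x = [2, 9, -4]
P̄ = F·P·Fᵀ + Q = [30 -12 -12; -12 56 16; -12 16 19]
y = z − H·x̄ = [41]
S = H·P̄·Hᵀ + R = [509]
K = P̄·Hᵀ·S⁻¹ = [-60/509; -96/509; 33/509]
x' = x̄ + K·y = [-1442/509, 645/509, -683/509]
P' = (I − K·H)·P̄ = [11670/509 -11868/509 -4128/509; -11868/509 19288/509 11312/509; -4128/509 11312/509 8582/509]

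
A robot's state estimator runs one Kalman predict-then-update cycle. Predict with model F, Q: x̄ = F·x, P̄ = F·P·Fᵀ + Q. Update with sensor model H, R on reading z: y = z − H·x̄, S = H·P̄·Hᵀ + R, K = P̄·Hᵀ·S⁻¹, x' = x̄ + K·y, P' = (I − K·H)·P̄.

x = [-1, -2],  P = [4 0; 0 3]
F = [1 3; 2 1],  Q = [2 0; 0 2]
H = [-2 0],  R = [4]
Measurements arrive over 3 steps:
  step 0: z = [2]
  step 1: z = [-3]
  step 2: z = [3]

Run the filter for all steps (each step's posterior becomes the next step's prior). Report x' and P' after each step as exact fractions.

step 0: x̄ = F·x = [-7, -4]
step 0: P̄ = F·P·Fᵀ + Q = [33 17; 17 21]
step 0: y = z − H·x̄ = [-12]
step 0: S = H·P̄·Hᵀ + R = [136]
step 0: K = P̄·Hᵀ·S⁻¹ = [-33/68; -1/4]
step 0: x' = x̄ + K·y = [-20/17, -1]
step 0: P' = (I − K·H)·P̄ = [33/34 1/2; 1/2 25/2]
step 1: x̄ = F·x = [-71/17, -57/17]
step 1: P̄ = F·P·Fᵀ + Q = [2014/17 730/17; 730/17 693/34]
step 1: y = z − H·x̄ = [-193/17]
step 1: S = H·P̄·Hᵀ + R = [8124/17]
step 1: K = P̄·Hᵀ·S⁻¹ = [-1007/2031; -365/2031]
step 1: x' = x̄ + K·y = [2950/2031, -2666/2031]
step 1: P' = (I − K·H)·P̄ = [2014/2031 730/2031; 730/2031 20099/4062]
step 2: x̄ = F·x = [-5048/2031, 1078/677]
step 2: P̄ = F·P·Fᵀ + Q = [201803/4062 26191/1354; 26191/1354 16725/1354]
step 2: y = z − H·x̄ = [-4003/2031]
step 2: S = H·P̄·Hᵀ + R = [411730/2031]
step 2: K = P̄·Hᵀ·S⁻¹ = [-201803/411730; -7143/37430]
step 2: x' = x̄ + K·y = [-625601/411730, 73679/37430]
step 2: P' = (I − K·H)·P̄ = [201803/205865 7143/18715; 7143/18715 93003/18715]

step 0: x' = [-20/17, -1], P' = [33/34 1/2; 1/2 25/2]
step 1: x' = [2950/2031, -2666/2031], P' = [2014/2031 730/2031; 730/2031 20099/4062]
step 2: x' = [-625601/411730, 73679/37430], P' = [201803/205865 7143/18715; 7143/18715 93003/18715]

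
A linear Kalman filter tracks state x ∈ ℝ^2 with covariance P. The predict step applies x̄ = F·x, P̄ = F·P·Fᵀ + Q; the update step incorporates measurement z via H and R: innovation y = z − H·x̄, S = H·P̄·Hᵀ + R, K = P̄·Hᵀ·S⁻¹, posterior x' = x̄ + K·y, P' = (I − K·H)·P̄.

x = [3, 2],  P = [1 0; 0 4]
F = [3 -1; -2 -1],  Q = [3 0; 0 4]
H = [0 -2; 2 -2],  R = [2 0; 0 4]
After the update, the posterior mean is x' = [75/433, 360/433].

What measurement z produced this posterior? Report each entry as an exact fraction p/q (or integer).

z = [-2, -2]

x̄ = F·x = [7, -8]
P̄ = F·P·Fᵀ + Q = [16 -2; -2 12]
S = H·P̄·Hᵀ + R = [50 56; 56 132]
K = P̄·Hᵀ·S⁻¹ = [-186/433 197/433; -200/433 -7/433]
x' − x̄ = [-2956/433, 3824/433] = K·y
y = (KᵀK)⁻¹·Kᵀ·(x' − x̄) = [-18, -32]
z = y + H·x̄ = [-18, -32] + [16, 30] = [-2, -2]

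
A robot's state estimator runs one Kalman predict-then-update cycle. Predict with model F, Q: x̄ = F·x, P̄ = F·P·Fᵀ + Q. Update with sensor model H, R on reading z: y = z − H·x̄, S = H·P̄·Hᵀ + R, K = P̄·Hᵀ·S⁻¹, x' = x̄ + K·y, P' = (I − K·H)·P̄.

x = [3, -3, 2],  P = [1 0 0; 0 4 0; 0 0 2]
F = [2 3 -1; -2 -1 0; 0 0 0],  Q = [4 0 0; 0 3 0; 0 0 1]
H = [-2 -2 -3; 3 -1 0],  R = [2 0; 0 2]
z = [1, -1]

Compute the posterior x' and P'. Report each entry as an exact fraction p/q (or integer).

x' = [-15331/21953, -27298/21953, 17265/21953]
P' = [5762/21953 5898/21953 -6360/21953; 5898/21953 26992/21953 -17940/21953; -6360/21953 -17940/21953 17246/21953]

x̄ = F·x = [-5, -3, 0]
P̄ = F·P·Fᵀ + Q = [46 -16 0; -16 11 0; 0 0 1]
y = z − H·x̄ = [-15, 11]
S = H·P̄·Hᵀ + R = [111 -190; -190 523]
K = P̄·Hᵀ·S⁻¹ = [-2120/21953 5694/21953; -5980/21953 -4649/21953; -1569/21953 -570/21953]
x' = x̄ + K·y = [-15331/21953, -27298/21953, 17265/21953]
P' = (I − K·H)·P̄ = [5762/21953 5898/21953 -6360/21953; 5898/21953 26992/21953 -17940/21953; -6360/21953 -17940/21953 17246/21953]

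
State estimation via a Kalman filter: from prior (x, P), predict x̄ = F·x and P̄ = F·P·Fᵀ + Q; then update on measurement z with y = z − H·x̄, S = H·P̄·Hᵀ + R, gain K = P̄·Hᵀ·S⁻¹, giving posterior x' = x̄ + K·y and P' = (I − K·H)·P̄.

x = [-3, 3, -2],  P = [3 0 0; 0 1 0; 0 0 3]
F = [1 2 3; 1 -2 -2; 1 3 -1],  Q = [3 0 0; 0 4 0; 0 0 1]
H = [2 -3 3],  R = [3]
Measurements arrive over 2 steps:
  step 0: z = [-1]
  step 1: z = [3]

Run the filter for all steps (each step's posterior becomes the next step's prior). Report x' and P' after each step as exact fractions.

step 0: x̄ = F·x = [-3, -5, 8]
step 0: P̄ = F·P·Fᵀ + Q = [37 -19 0; -19 23 3; 0 3 16]
step 0: y = z − H·x̄ = [-34]
step 0: S = H·P̄·Hᵀ + R = [676]
step 0: K = P̄·Hᵀ·S⁻¹ = [131/676; -49/338; 3/52]
step 0: x' = x̄ + K·y = [-3241/338, -12/169, 157/26]
step 0: P' = (I − K·H)·P̄ = [7851/676 -3/338 -393/52; -3/338 1486/169 225/26; -393/52 225/26 55/4]
step 1: x̄ = F·x = [109/13, -7275/338, -2677/169]
step 1: P̄ = F·P·Fᵀ + Q = [232 -2602/13 891/13; -2602/13 138771/676 -8651/338; 891/13 -8651/338 11600/169]
step 1: y = z − H·x̄ = [-10417/338]
step 1: S = H·P̄·Hᵀ + R = [4786963/676]
step 1: K = P̄·Hᵀ·S⁻¹ = [858572/4786963; -738827/4786963; 283770/4786963]
step 1: x' = x̄ + K·y = [13676061/4786963, -80262707/4786963, -84572284/4786963]
step 1: P' = (I − K·H)·P̄ = [20122932/4786963 -19761933/4786963 -32318649/4786963; -19761933/4786963 175186844/4786963 187622639/4786963; -32318649/4786963 187622639/4786963 209452175/4786963]

step 0: x' = [-3241/338, -12/169, 157/26], P' = [7851/676 -3/338 -393/52; -3/338 1486/169 225/26; -393/52 225/26 55/4]
step 1: x' = [13676061/4786963, -80262707/4786963, -84572284/4786963], P' = [20122932/4786963 -19761933/4786963 -32318649/4786963; -19761933/4786963 175186844/4786963 187622639/4786963; -32318649/4786963 187622639/4786963 209452175/4786963]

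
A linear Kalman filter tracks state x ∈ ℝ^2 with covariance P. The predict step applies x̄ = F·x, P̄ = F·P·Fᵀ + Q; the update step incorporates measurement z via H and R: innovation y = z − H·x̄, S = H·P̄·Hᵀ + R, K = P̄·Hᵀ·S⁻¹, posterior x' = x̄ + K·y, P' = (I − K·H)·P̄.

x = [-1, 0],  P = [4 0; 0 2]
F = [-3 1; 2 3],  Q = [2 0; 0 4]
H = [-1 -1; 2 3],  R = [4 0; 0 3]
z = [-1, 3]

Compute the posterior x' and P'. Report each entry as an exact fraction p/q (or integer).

x' = [99/59, -72/413]
P' = [1122/59 -774/59; -774/59 11590/1239]

x̄ = F·x = [3, -2]
P̄ = F·P·Fᵀ + Q = [40 -18; -18 38]
y = z − H·x̄ = [0, 3]
S = H·P̄·Hᵀ + R = [46 -104; -104 289]
K = P̄·Hᵀ·S⁻¹ = [-87/59 -26/59; 1166/1239 754/1239]
x' = x̄ + K·y = [99/59, -72/413]
P' = (I − K·H)·P̄ = [1122/59 -774/59; -774/59 11590/1239]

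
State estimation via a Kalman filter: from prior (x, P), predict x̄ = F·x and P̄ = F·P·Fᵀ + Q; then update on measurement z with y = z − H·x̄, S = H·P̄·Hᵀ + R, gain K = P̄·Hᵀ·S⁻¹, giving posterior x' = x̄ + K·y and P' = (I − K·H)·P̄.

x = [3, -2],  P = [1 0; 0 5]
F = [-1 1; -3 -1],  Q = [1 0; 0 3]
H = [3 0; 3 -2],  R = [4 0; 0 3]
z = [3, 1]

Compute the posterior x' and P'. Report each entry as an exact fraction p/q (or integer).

x' = [1369/4961, -2251/4961]
P' = [1924/4961 2736/4961; 2736/4961 7449/4961]

x̄ = F·x = [-5, -7]
P̄ = F·P·Fᵀ + Q = [7 -2; -2 17]
y = z − H·x̄ = [18, 2]
S = H·P̄·Hᵀ + R = [67 75; 75 158]
K = P̄·Hᵀ·S⁻¹ = [1443/4961 100/4961; 2052/4961 -2230/4961]
x' = x̄ + K·y = [1369/4961, -2251/4961]
P' = (I − K·H)·P̄ = [1924/4961 2736/4961; 2736/4961 7449/4961]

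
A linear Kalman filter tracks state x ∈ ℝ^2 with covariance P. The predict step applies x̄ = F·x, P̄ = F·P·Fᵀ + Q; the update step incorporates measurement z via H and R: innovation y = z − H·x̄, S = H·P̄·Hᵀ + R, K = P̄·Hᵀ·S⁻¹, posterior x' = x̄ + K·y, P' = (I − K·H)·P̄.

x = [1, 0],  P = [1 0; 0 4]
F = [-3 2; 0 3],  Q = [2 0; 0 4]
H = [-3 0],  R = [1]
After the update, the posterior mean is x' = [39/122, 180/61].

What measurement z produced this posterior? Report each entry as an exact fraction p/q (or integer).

z = [-1]

x̄ = F·x = [-3, 0]
P̄ = F·P·Fᵀ + Q = [27 24; 24 40]
S = H·P̄·Hᵀ + R = [244]
K = P̄·Hᵀ·S⁻¹ = [-81/244; -18/61]
x' − x̄ = [405/122, 180/61] = K·y
y = (KᵀK)⁻¹·Kᵀ·(x' − x̄) = [-10]
z = y + H·x̄ = [-10] + [9] = [-1]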